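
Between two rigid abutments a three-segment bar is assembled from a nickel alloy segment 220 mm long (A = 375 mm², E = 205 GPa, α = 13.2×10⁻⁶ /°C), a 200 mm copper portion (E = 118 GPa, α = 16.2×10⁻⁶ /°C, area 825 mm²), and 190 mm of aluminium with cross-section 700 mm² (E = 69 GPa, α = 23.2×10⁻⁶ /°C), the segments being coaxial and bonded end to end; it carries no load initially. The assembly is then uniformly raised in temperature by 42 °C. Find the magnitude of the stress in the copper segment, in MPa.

σ ≈ 60.7 MPa (compressive)

If the supports were absent, the total length change would be Σ αᵢΔT Lᵢ = 13.2×10⁻⁶×42×220 + 16.2×10⁻⁶×42×200 + 23.2×10⁻⁶×42×190 = 0.4432 mm.
The walls prevent any net length change, so an axial force P (same in every segment) develops. Compatibility: P · Σ Lᵢ/(AᵢEᵢ) = δ_free.
The series flexibility is Σ Lᵢ/(AᵢEᵢ) = 220/(375×205×10³) + 200/(825×118×10³) + 190/(700×69×10³) = 8.85×10⁻⁶ mm/N.
Hence P = δ_free / Σ(L/AE) = 0.4432/8.85×10⁻⁶ = 50.08 kN (compressive).
σ_{copper} = P / A = 50080 / 825 = 60.7 MPa.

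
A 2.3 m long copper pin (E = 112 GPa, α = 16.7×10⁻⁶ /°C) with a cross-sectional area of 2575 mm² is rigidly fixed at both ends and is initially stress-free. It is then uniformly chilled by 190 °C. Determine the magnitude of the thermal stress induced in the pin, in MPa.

σ ≈ 355 MPa (tensile)

The supports are rigid, so the total axial strain is zero. The restrained thermal strain is ε = αΔT = 16.7×10⁻⁶ × 190 = 3173×10⁻⁶.
σ = EαΔT = 112×10³ × 16.7×10⁻⁶ × 190 = 355.4 MPa (tensile; the pin is trying to contract).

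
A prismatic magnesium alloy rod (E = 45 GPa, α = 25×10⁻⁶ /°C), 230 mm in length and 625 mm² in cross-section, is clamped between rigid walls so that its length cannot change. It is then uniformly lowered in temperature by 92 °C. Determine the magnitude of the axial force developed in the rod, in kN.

P ≈ 64.7 kN (tensile)

The ends cannot move, so σ = EαΔT = 45×10³ × 25×10⁻⁶ × 92 = 103.5 MPa.
P = AEαΔT = 625 × 45×10³ × 25×10⁻⁶ × 92 = 64.69 kN (tensile).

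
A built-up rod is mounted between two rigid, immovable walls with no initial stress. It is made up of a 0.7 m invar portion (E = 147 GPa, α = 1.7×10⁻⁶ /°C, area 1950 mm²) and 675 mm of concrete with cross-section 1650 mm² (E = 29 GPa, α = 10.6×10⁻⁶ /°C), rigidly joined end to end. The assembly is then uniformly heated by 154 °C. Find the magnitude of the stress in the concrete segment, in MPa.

σ ≈ 47.1 MPa (compressive)

If the supports were absent, the total length change would be Σ αᵢΔT Lᵢ = 1.7×10⁻⁶×154×700 + 10.6×10⁻⁶×154×675 = 1.285 mm.
Since the ends are fixed, an axial force P builds up, equal in every segment, with P · Σ Lᵢ/(AᵢEᵢ) = δ_free.
The series flexibility is Σ Lᵢ/(AᵢEᵢ) = 700/(1950×147×10³) + 675/(1650×29×10³) = 1.655×10⁻⁵ mm/N.
Hence P = δ_free / Σ(L/AE) = 1.285/1.655×10⁻⁵ = 77.66 kN (compressive).
σ_{concrete} = P / A = 77660 / 1650 = 47.07 MPa.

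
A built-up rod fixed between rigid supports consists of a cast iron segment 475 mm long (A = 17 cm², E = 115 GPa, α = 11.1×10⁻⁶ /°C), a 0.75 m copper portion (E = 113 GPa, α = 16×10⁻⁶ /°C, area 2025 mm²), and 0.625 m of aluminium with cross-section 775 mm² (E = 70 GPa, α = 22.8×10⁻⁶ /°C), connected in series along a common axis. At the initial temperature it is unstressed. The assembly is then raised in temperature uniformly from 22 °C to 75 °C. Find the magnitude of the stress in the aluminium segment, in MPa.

If the supports were absent, the total length change would be Σ αᵢΔT Lᵢ = 11.1×10⁻⁶×53×475 + 16×10⁻⁶×53×750 + 22.8×10⁻⁶×53×625 = 1.671 mm.
The rigid supports impose zero overall length change; the single axial force P common to all segments must satisfy P Σ Lᵢ/(AᵢEᵢ) = δ_free.
The series flexibility is Σ Lᵢ/(AᵢEᵢ) = 475/(1700×115×10³) + 750/(2025×113×10³) + 625/(775×70×10³) = 1.723×10⁻⁵ mm/N.
So P = 1.671 / 1.723×10⁻⁵ = 96.98 kN, compressive.
σ_{aluminium} = P / A = 96980 / 775 = 125.1 MPa.

σ ≈ 125 MPa (compressive)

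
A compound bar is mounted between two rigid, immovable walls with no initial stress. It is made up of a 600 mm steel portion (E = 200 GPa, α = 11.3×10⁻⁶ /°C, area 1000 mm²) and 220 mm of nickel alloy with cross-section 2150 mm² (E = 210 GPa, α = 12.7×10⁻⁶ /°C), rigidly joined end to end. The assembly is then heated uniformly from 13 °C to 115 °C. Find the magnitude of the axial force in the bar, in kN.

Free thermal expansion of the whole bar: Σ αᵢΔT Lᵢ = 11.3×10⁻⁶×102×600 + 12.7×10⁻⁶×102×220 = 0.9765 mm.
Since the ends are fixed, an axial force P builds up, equal in every segment, with P · Σ Lᵢ/(AᵢEᵢ) = δ_free.
The series flexibility is Σ Lᵢ/(AᵢEᵢ) = 600/(1000×200×10³) + 220/(2150×210×10³) = 3.487×10⁻⁶ mm/N.
So P = 0.9765 / 3.487×10⁻⁶ = 280 kN, compressive.

P ≈ 280 kN (compressive)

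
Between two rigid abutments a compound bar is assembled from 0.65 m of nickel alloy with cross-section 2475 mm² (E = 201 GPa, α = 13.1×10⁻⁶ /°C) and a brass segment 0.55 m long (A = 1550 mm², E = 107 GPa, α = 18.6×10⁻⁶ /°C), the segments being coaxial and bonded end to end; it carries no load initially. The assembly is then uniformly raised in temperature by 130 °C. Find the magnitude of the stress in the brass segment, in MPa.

With the walls removed the bar would change length by δ_free = Σ αᵢΔT Lᵢ = 13.1×10⁻⁶×130×650 + 18.6×10⁻⁶×130×550 = 2.437 mm.
The rigid supports impose zero overall length change; the single axial force P common to all segments must satisfy P Σ Lᵢ/(AᵢEᵢ) = δ_free.
The series flexibility is Σ Lᵢ/(AᵢEᵢ) = 650/(2475×201×10³) + 550/(1550×107×10³) = 4.623×10⁻⁶ mm/N.
So P = 2.437 / 4.623×10⁻⁶ = 527.1 kN, compressive.
σ_{brass} = P / A = 527100 / 1550 = 340.1 MPa.

σ ≈ 340 MPa (compressive)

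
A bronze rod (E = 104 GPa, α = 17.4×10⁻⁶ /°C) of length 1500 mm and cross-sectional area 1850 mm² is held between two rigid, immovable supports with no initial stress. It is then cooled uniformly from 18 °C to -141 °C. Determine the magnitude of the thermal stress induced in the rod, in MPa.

σ ≈ 288 MPa (tensile)

Because both ends are immovable the net strain is zero, and the suppressed thermal strain is αΔT = 17.4×10⁻⁶ × 159 = 2766.6×10⁻⁶.
The stress required to suppress this strain is σ = Eε = 104×10³ × 2766.6×10⁻⁶ = 287.7 MPa, tensile since the rod is trying to contract.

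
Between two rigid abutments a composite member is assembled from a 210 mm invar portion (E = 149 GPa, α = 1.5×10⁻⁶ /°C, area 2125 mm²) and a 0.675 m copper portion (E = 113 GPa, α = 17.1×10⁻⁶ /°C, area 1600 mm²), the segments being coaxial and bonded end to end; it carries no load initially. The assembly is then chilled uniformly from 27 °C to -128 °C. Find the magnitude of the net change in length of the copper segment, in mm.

Free thermal contraction of the whole bar: Σ αᵢΔT Lᵢ = 1.5×10⁻⁶×155×210 + 17.1×10⁻⁶×155×675 = 1.838 mm.
Since the ends are fixed, an axial force P builds up, equal in every segment, with P · Σ Lᵢ/(AᵢEᵢ) = δ_free.
Σ Lᵢ/(AᵢEᵢ) = 210/(2125×149×10³) + 675/(1600×113×10³) = 4.397×10⁻⁶ mm/N.
P = 1.838 / 4.397×10⁻⁶ = 418000 N = 418 kN, tensile.
For the copper segment, free thermal change = 17.1×10⁻⁶×155×675 = 1.789 mm and elastic change from P = 418000×675/(1600×113×10³) = 1.561 mm; these oppose, so the net change is 0.228 mm (segment shortens).

|ΔL| ≈ 0.228 mm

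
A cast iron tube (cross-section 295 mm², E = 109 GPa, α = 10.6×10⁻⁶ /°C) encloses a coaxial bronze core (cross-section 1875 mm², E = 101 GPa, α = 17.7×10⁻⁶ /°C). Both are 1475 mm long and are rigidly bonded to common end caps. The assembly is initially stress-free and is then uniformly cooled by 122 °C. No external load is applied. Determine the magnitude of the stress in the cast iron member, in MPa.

σ ≈ 80.7 MPa (compressive)

The bronze has the larger α, so on cooling it would change length more than the cast iron if both were free. The rigid plates force a common final length, so the bronze is put into tension and the cast iron into compression, with equal and opposite forces P (no external load).
Equating the net (thermal + elastic) strains gives |α₁ − α₂|·ΔT = P·[1/(A₁E₁) + 1/(A₂E₂)].
|α₁ − α₂|·ΔT = 7.1×10⁻⁶ × 122 = 0.0008662.
1/(A₁E₁) + 1/(A₂E₂) = 1/(295×109×10³) + 1/(1875×101×10³) = 3.638×10⁻⁸ N⁻¹.
P = 0.0008662 / 3.638×10⁻⁸ = 23810 N = 23.81 kN.
σ_{cast iron} = P/A₁ = 23810/295 = 80.71 MPa, compressive.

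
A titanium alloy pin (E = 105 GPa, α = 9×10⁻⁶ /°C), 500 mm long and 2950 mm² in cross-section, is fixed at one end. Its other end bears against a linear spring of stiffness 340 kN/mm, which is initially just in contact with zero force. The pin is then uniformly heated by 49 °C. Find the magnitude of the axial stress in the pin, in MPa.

Free thermal expansion: δ_free = αΔT L = 9×10⁻⁶ × 49 × 500 = 0.2205 mm.
Let P be the compressive force at the spring. The pin shortens elastically by PL/(AE) and the spring compresses by P/k; together these equal δ_free.
So P = δ_free / [L/(AE) + 1/k] = 0.2205 / [ 500/(2950×105×10³) + 1/(340×10³) ].
P = 0.2205 / 4.555×10⁻⁶ = 48400 N.
σ = P/A = 48400/2950 = 16.41 MPa.

σ ≈ 16.4 MPa (compressive)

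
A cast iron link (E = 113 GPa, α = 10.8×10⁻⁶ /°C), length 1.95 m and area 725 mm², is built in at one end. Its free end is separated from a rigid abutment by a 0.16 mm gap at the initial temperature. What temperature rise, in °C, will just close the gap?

Contact occurs when the free expansion equals the gap: αΔT L = 0.16 mm.
So ΔT = g/(αL) = 0.16/(10.8×10⁻⁶ × 1950) = 7.597 °C.

ΔT ≈ 7.6 °C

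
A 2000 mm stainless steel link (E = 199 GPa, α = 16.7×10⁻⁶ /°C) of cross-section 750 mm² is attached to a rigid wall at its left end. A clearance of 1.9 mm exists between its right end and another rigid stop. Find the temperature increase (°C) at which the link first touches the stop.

The gap closes when αΔT L = 1.9 mm, since the link is still unstressed at that instant.
ΔT = 1.9 / (16.7×10⁻⁶ × 2000) = 56.89 °C.

ΔT ≈ 56.9 °C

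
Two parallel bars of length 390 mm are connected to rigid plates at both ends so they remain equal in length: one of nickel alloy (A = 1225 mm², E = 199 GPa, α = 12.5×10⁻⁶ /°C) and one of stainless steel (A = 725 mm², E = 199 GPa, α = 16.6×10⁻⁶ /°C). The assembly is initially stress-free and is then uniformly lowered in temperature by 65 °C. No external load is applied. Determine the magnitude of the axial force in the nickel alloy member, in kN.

Both members must finish at the same length. With the larger α, the stainless steel tends to over-contract; the plates restrain it, putting the stainless steel in tension and the nickel alloy in compression. With no external load the two internal forces are equal and opposite, magnitude P.
Setting the final lengths equal and cancelling L: (α₁ − α₂)ΔT = P/(A₁E₁) + P/(A₂E₂).
|α₁ − α₂|·ΔT = 4.1×10⁻⁶ × 65 = 0.0002665.
1/(A₁E₁) + 1/(A₂E₂) = 1/(1225×199×10³) + 1/(725×199×10³) = 1.103×10⁻⁸ N⁻¹.
So P = 0.0002665 / 1.103×10⁻⁸ = 24.15 kN.

P ≈ 24.2 kN (compressive in the nickel alloy)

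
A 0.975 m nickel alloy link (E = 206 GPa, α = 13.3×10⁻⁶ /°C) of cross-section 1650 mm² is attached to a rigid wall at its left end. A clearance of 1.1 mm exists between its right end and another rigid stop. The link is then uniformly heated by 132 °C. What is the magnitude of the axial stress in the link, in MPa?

Free thermal elongation = αΔT L = 13.3×10⁻⁶ × 132 × 975 = 1.712 mm.
After closing the 1.1 mm clearance, 1.712 − 1.1 = 0.6117 mm of expansion remains to be suppressed by the wall.
Compatibility: PL/(AE) = 0.6117 mm, so σ = P/A = E × (0.6117/975) = 129.2 MPa.

σ ≈ 129 MPa (compressive)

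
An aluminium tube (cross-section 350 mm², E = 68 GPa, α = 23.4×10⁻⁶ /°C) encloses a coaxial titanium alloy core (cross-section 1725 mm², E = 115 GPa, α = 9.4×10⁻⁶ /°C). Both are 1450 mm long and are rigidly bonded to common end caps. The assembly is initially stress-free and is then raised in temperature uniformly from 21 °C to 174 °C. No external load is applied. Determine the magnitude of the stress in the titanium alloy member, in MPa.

σ ≈ 26.4 MPa (tensile)

Both members must finish at the same length. With the larger α, the aluminium tends to over-expand; the plates restrain it, putting the aluminium in compression and the titanium alloy in tension. With no external load the two internal forces are equal and opposite, magnitude P.
Compatibility of the two members (thermal + elastic change equal): (α₁ − α₂)ΔT = P·[1/(A₁E₁) + 1/(A₂E₂)].
|α₁ − α₂|·ΔT = 14×10⁻⁶ × 153 = 0.002142.
1/(A₁E₁) + 1/(A₂E₂) = 1/(350×68×10³) + 1/(1725×115×10³) = 4.706×10⁻⁸ N⁻¹.
P = 0.002142 / 4.706×10⁻⁸ = 45520 N = 45.52 kN.
σ_{titanium alloy} = P/A₂ = 45520/1725 = 26.39 MPa, tensile.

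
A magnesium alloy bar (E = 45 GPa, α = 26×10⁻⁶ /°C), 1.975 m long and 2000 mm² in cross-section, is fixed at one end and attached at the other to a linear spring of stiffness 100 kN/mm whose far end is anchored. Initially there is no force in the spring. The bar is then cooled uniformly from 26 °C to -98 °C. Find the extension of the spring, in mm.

Free thermal contraction: δ_free = αΔT L = 26×10⁻⁶ × 124 × 1975 = 6.367 mm.
With a force P in the spring, the elastic change of the bar is PL/(AE) and that of the spring is P/k; compatibility requires their sum to equal δ_free.
P [ L/(AE) + 1/k ] = δ_free → P [ 1975/(2000×45×10³) + 1/(100×10³) ] = 6.367.
P = 6.367 / 3.194×10⁻⁵ = 199300 N.
Spring extension = P/k = 199300/(100×10³) = 1.993 mm.

δ ≈ 1.99 mm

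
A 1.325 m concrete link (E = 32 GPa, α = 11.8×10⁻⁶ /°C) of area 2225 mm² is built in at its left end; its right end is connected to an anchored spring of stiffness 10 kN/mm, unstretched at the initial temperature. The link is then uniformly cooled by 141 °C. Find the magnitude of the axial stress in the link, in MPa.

If the spring were absent the link would shorten by αΔT L = 11.8×10⁻⁶ × 141 × 1325 = 2.205 mm.
Let P be the tensile force in the spring. The link extends elastically by PL/(AE) and the spring stretches by P/k; together these equal δ_free.
So P = δ_free / [L/(AE) + 1/k] = 2.205 / [ 1325/(2225×32×10³) + 1/(10×10³) ].
P = 2.205 / 0.0001186 = 18590 N.
σ = P/A = 18590/2225 = 8.353 MPa.

σ ≈ 8.35 MPa (tensile)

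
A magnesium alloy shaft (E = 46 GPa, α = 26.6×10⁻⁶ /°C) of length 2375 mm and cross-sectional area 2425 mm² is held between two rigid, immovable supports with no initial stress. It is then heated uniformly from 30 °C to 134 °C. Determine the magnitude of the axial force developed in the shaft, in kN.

P ≈ 309 kN (compressive)

With zero net strain, σ = E·αΔT = 46 GPa × 26.6×10⁻⁶ × 104 = 127.3 MPa.
Axial force P = σA = 127.3 × 2425 = 308600 N = 308.6 kN, compressive.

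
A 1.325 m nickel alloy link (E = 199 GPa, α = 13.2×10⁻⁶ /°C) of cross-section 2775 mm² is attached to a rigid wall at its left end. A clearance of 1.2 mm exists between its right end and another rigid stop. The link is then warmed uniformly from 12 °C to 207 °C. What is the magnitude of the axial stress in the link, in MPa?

σ ≈ 332 MPa (compressive)

If the wall were absent the link would grow by αΔT L = 13.2×10⁻⁶ × 195 × 1325 = 3.411 mm.
After closing the 1.2 mm clearance, 3.411 − 1.2 = 2.211 mm of expansion remains to be suppressed by the wall.
Compatibility: PL/(AE) = 2.211 mm, so σ = P/A = E × (2.211/1325) = 332 MPa.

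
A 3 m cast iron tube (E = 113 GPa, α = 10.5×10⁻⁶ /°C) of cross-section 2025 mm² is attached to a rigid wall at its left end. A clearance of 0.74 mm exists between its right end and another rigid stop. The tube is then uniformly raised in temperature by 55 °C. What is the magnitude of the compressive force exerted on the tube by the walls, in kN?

P ≈ 75.7 kN

Unrestrained expansion: δ_free = αΔT L = 10.5×10⁻⁶ × 55 × 3000 = 1.732 mm.
This exceeds the 0.74 mm gap, so the wall pushes back. The portion of expansion that must be recovered elastically is δ_free − gap = 1.732 − 0.74 = 0.9925 mm.
Compatibility: PL/(AE) = 0.9925 mm, so σ = P/A = E × (0.9925/3000) = 37.38 MPa.
P = σA = 37.38 × 2025 = 75.7 kN.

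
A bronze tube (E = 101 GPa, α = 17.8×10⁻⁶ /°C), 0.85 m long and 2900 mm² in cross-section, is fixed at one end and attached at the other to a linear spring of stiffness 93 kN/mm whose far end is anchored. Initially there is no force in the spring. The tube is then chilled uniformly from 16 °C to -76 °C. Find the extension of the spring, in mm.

The unrestrained thermal change is αΔT L = 17.8×10⁻⁶ × 92 × 850 = 1.392 mm.
With a force P in the spring, the elastic change of the tube is PL/(AE) and that of the spring is P/k; compatibility requires their sum to equal δ_free.
So P = δ_free / [L/(AE) + 1/k] = 1.392 / [ 850/(2900×101×10³) + 1/(93×10³) ].
P = 1.392 / 1.365×10⁻⁵ = 101900 N.
Spring extension = P/k = 101900/(93×10³) = 1.096 mm.

δ ≈ 1.1 mm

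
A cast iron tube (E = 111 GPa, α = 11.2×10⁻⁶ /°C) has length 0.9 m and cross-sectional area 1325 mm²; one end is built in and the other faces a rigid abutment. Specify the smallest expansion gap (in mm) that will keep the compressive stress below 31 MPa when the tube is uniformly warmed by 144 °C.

g ≈ 1.2 mm

With no wall the tube would lengthen by αΔT L = 11.2×10⁻⁶ × 144 × 900 = 1.452 mm.
A stress of 31 MPa corresponds to the wall pushing the tube back by σL/E = 31×900/(111×10³) = 0.2514 mm.
So the gap has to take up the difference, g_min = δ_free − σL/E = 1.452 − 0.2514 = 1.2 mm.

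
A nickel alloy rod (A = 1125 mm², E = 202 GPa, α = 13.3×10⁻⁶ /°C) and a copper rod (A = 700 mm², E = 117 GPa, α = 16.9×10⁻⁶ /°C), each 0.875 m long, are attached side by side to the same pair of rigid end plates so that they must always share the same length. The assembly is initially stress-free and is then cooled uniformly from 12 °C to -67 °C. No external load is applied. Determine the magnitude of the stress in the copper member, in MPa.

σ ≈ 24.5 MPa (tensile)

Equilibrium of a rigid end plate with no external load gives equal and opposite internal forces ±P in the two members. Since α_{copper} > α_{nickel alloy}, cooling drives the copper into tension and the nickel alloy into compression.
Equating the net (thermal + elastic) strains gives |α₁ − α₂|·ΔT = P·[1/(A₁E₁) + 1/(A₂E₂)].
|α₁ − α₂|·ΔT = 3.6×10⁻⁶ × 79 = 0.0002844.
1/(A₁E₁) + 1/(A₂E₂) = 1/(1125×202×10³) + 1/(700×117×10³) = 1.661×10⁻⁸ N⁻¹.
So P = 0.0002844 / 1.661×10⁻⁸ = 17.12 kN.
σ_{copper} = P/A₂ = 17120/700 = 24.46 MPa, tensile.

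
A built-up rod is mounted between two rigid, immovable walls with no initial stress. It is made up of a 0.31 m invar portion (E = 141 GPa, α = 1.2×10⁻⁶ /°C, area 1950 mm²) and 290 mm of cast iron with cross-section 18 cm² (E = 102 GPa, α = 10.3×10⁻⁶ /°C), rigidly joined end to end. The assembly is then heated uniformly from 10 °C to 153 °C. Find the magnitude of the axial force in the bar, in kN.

P ≈ 177 kN (compressive)

With the walls removed the bar would change length by δ_free = Σ αᵢΔT Lᵢ = 1.2×10⁻⁶×143×310 + 10.3×10⁻⁶×143×290 = 0.4803 mm.
Since the ends are fixed, an axial force P builds up, equal in every segment, with P · Σ Lᵢ/(AᵢEᵢ) = δ_free.
The series flexibility is Σ Lᵢ/(AᵢEᵢ) = 310/(1950×141×10³) + 290/(1800×102×10³) = 2.707×10⁻⁶ mm/N.
So P = 0.4803 / 2.707×10⁻⁶ = 177.4 kN, compressive.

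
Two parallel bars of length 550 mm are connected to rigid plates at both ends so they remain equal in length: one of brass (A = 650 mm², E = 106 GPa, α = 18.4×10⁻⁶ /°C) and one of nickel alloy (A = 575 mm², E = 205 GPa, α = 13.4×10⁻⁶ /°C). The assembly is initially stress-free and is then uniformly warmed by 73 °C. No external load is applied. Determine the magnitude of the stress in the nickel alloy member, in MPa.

Both members must finish at the same length. With the larger α, the brass tends to over-expand; the plates restrain it, putting the brass in compression and the nickel alloy in tension. With no external load the two internal forces are equal and opposite, magnitude P.
Setting the final lengths equal and cancelling L: (α₁ − α₂)ΔT = P/(A₁E₁) + P/(A₂E₂).
|α₁ − α₂|·ΔT = 5×10⁻⁶ × 73 = 0.000365.
1/(A₁E₁) + 1/(A₂E₂) = 1/(650×106×10³) + 1/(575×205×10³) = 2.3×10⁻⁸ N⁻¹.
P = 0.000365 / 2.3×10⁻⁸ = 15870 N = 15.87 kN.
σ_{nickel alloy} = P/A₂ = 15870/575 = 27.6 MPa, tensile.

σ ≈ 27.6 MPa (tensile)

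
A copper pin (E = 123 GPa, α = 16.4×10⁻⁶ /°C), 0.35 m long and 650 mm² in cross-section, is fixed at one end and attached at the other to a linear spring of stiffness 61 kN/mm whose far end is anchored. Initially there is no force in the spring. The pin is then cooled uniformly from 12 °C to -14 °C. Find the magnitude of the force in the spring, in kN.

If the spring were absent the pin would shorten by αΔT L = 16.4×10⁻⁶ × 26 × 350 = 0.1492 mm.
With a force P in the spring, the elastic change of the pin is PL/(AE) and that of the spring is P/k; compatibility requires their sum to equal δ_free.
P [ L/(AE) + 1/k ] = δ_free → P [ 350/(650×123×10³) + 1/(61×10³) ] = 0.1492.
P = 0.1492 / 2.077×10⁻⁵ = 7185 N.

P ≈ 7.18 kN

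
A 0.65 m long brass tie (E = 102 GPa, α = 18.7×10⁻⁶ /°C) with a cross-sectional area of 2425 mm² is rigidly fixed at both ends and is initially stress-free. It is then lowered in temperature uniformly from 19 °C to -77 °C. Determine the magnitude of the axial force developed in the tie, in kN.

P ≈ 444 kN (tensile)

The ends cannot move, so σ = EαΔT = 102×10³ × 18.7×10⁻⁶ × 96 = 183.1 MPa.
Axial force P = σA = 183.1 × 2425 = 444000 N = 444 kN, tensile.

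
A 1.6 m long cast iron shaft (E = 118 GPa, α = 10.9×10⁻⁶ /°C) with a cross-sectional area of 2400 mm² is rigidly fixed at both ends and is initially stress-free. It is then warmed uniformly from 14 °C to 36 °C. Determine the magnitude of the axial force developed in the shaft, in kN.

With zero net strain, σ = E·αΔT = 118 GPa × 10.9×10⁻⁶ × 22 = 28.3 MPa.
Axial force P = σA = 28.3 × 2400 = 67910 N = 67.91 kN, compressive.

P ≈ 67.9 kN (compressive)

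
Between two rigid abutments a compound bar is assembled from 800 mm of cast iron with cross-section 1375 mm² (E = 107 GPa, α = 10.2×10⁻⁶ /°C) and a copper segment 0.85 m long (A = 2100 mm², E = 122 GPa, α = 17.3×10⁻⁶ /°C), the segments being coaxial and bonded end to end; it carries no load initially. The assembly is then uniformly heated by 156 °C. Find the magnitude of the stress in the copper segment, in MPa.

With the walls removed the bar would change length by δ_free = Σ αᵢΔT Lᵢ = 10.2×10⁻⁶×156×800 + 17.3×10⁻⁶×156×850 = 3.567 mm.
The rigid supports impose zero overall length change; the single axial force P common to all segments must satisfy P Σ Lᵢ/(AᵢEᵢ) = δ_free.
The series flexibility is Σ Lᵢ/(AᵢEᵢ) = 800/(1375×107×10³) + 850/(2100×122×10³) = 8.755×10⁻⁶ mm/N.
P = 3.567 / 8.755×10⁻⁶ = 407400 N = 407.4 kN, compressive.
σ_{copper} = P / A = 407400 / 2100 = 194 MPa.

σ ≈ 194 MPa (compressive)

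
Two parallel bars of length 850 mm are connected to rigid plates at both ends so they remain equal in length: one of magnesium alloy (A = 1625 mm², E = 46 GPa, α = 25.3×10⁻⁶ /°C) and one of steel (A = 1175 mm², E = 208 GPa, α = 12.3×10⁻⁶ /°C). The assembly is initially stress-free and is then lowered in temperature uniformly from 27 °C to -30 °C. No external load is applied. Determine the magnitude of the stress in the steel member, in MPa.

σ ≈ 36.1 MPa (compressive)

Both members must finish at the same length. With the larger α, the magnesium alloy tends to over-contract; the plates restrain it, putting the magnesium alloy in tension and the steel in compression. With no external load the two internal forces are equal and opposite, magnitude P.
Setting the final lengths equal and cancelling L: (α₁ − α₂)ΔT = P/(A₁E₁) + P/(A₂E₂).
|α₁ − α₂|·ΔT = 13×10⁻⁶ × 57 = 0.000741.
1/(A₁E₁) + 1/(A₂E₂) = 1/(1625×46×10³) + 1/(1175×208×10³) = 1.747×10⁻⁸ N⁻¹.
P = 0.000741 / 1.747×10⁻⁸ = 42420 N = 42.42 kN.
σ_{steel} = P/A₂ = 42420/1175 = 36.1 MPa, compressive.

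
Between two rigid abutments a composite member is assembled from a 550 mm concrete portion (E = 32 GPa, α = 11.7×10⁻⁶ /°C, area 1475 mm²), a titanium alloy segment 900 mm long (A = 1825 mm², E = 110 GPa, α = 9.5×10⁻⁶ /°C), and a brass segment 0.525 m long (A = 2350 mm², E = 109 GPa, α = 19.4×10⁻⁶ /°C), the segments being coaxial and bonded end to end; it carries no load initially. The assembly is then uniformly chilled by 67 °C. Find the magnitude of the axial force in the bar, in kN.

If the supports were absent, the total length change would be Σ αᵢΔT Lᵢ = 11.7×10⁻⁶×67×550 + 9.5×10⁻⁶×67×900 + 19.4×10⁻⁶×67×525 = 1.686 mm.
Since the ends are fixed, an axial force P builds up, equal in every segment, with P · Σ Lᵢ/(AᵢEᵢ) = δ_free.
The series flexibility is Σ Lᵢ/(AᵢEᵢ) = 550/(1475×32×10³) + 900/(1825×110×10³) + 525/(2350×109×10³) = 1.819×10⁻⁵ mm/N.
P = 1.686 / 1.819×10⁻⁵ = 92730 N = 92.73 kN, tensile.

P ≈ 92.7 kN (tensile)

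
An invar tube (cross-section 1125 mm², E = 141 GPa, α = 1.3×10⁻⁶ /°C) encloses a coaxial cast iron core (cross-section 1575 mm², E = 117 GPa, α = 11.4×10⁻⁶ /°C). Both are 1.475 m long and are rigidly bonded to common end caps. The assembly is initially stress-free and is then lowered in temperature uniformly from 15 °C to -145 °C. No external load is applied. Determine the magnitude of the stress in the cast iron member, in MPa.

Equilibrium of a rigid end plate with no external load gives equal and opposite internal forces ±P in the two members. Since α_{cast iron} > α_{invar}, cooling drives the cast iron into tension and the invar into compression.
Compatibility of the two members (thermal + elastic change equal): (α₁ − α₂)ΔT = P·[1/(A₁E₁) + 1/(A₂E₂)].
|α₁ − α₂|·ΔT = 10.1×10⁻⁶ × 160 = 0.001616.
1/(A₁E₁) + 1/(A₂E₂) = 1/(1125×141×10³) + 1/(1575×117×10³) = 1.173×10⁻⁸ N⁻¹.
So P = 0.001616 / 1.173×10⁻⁸ = 137.8 kN.
σ_{cast iron} = P/A₂ = 137800/1575 = 87.46 MPa, tensile.

σ ≈ 87.5 MPa (tensile)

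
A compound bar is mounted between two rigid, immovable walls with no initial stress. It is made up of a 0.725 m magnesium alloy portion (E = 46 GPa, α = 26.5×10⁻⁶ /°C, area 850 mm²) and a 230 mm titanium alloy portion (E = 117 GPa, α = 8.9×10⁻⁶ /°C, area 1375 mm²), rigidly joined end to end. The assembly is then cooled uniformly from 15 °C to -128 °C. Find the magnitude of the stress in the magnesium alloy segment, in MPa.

σ ≈ 179 MPa (tensile)

If the supports were absent, the total length change would be Σ αᵢΔT Lᵢ = 26.5×10⁻⁶×143×725 + 8.9×10⁻⁶×143×230 = 3.04 mm.
The rigid supports impose zero overall length change; the single axial force P common to all segments must satisfy P Σ Lᵢ/(AᵢEᵢ) = δ_free.
Σ Lᵢ/(AᵢEᵢ) = 725/(850×46×10³) + 230/(1375×117×10³) = 1.997×10⁻⁵ mm/N.
Hence P = δ_free / Σ(L/AE) = 3.04/1.997×10⁻⁵ = 152.2 kN (tensile).
σ_{magnesium alloy} = P / A = 152200 / 850 = 179.1 MPa.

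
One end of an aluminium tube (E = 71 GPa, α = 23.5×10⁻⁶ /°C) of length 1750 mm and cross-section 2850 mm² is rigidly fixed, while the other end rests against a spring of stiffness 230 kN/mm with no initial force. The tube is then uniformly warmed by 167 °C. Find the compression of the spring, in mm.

δ ≈ 2.3 mm

Free thermal expansion: δ_free = αΔT L = 23.5×10⁻⁶ × 167 × 1750 = 6.868 mm.
Let P be the compressive force at the spring. The tube shortens elastically by PL/(AE) and the spring compresses by P/k; together these equal δ_free.
So P = δ_free / [L/(AE) + 1/k] = 6.868 / [ 1750/(2850×71×10³) + 1/(230×10³) ].
P = 6.868 / 1.3×10⁻⁵ = 528500 N.
Spring compression = P/k = 528500/(230×10³) = 2.298 mm.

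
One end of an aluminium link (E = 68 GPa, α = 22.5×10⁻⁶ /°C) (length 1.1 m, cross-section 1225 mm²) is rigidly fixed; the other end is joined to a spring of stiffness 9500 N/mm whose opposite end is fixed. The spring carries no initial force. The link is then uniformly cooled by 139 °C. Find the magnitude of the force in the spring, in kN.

P ≈ 29 kN

Free thermal contraction: δ_free = αΔT L = 22.5×10⁻⁶ × 139 × 1100 = 3.44 mm.
Let P be the tensile force in the spring. The link extends elastically by PL/(AE) and the spring stretches by P/k; together these equal δ_free.
P [ L/(AE) + 1/k ] = δ_free → P [ 1100/(1225×68×10³) + 1/(9500) ] = 3.44.
P = 3.44 / 0.0001185 = 29040 N.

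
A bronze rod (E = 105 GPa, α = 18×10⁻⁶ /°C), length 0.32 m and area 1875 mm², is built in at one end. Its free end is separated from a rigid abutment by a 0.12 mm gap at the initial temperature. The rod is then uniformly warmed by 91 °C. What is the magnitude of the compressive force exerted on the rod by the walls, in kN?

P ≈ 249 kN

Unrestrained expansion: δ_free = αΔT L = 18×10⁻⁶ × 91 × 320 = 0.5242 mm.
The gap closes (δ_free > 0.12 mm) and the wall then resists a further 0.5242 − 0.12 = 0.4042 mm of expansion.
Compatibility: PL/(AE) = 0.4042 mm, so σ = P/A = E × (0.4042/320) = 132.6 MPa.
P = σA = 132.6 × 1875 = 248.7 kN.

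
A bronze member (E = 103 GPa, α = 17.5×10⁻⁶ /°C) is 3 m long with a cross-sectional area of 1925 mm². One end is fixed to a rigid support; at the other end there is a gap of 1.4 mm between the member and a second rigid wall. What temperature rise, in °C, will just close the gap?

ΔT ≈ 26.7 °C

The gap closes when αΔT L = 1.4 mm, since the member is still unstressed at that instant.
So ΔT = g/(αL) = 1.4/(17.5×10⁻⁶ × 3000) = 26.67 °C.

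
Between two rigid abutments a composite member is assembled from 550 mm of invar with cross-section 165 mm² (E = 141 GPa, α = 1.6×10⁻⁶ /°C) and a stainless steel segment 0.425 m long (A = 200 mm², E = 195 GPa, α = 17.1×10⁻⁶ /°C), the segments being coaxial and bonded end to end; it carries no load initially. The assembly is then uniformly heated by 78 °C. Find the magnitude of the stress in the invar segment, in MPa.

σ ≈ 112 MPa (compressive)

Free thermal expansion of the whole bar: Σ αᵢΔT Lᵢ = 1.6×10⁻⁶×78×550 + 17.1×10⁻⁶×78×425 = 0.6355 mm.
The walls prevent any net length change, so an axial force P (same in every segment) develops. Compatibility: P · Σ Lᵢ/(AᵢEᵢ) = δ_free.
The series flexibility is Σ Lᵢ/(AᵢEᵢ) = 550/(165×141×10³) + 425/(200×195×10³) = 3.454×10⁻⁵ mm/N.
P = 0.6355 / 3.454×10⁻⁵ = 18400 N = 18.4 kN, compressive.
σ_{invar} = P / A = 18400 / 165 = 111.5 MPa.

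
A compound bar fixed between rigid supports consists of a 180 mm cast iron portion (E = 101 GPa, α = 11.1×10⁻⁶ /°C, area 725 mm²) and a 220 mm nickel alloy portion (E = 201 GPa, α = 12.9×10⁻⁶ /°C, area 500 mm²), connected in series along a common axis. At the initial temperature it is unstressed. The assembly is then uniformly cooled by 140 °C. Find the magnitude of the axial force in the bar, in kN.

P ≈ 146 kN (tensile)

If the supports were absent, the total length change would be Σ αᵢΔT Lᵢ = 11.1×10⁻⁶×140×180 + 12.9×10⁻⁶×140×220 = 0.677 mm.
The walls prevent any net length change, so an axial force P (same in every segment) develops. Compatibility: P · Σ Lᵢ/(AᵢEᵢ) = δ_free.
Σ Lᵢ/(AᵢEᵢ) = 180/(725×101×10³) + 220/(500×201×10³) = 4.647×10⁻⁶ mm/N.
P = 0.677 / 4.647×10⁻⁶ = 145700 N = 145.7 kN, tensile.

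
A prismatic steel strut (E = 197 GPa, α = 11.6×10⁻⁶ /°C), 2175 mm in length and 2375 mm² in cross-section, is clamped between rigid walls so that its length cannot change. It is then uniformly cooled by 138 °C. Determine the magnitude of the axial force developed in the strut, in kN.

P ≈ 749 kN (tensile)

With zero net strain, σ = E·αΔT = 197 GPa × 11.6×10⁻⁶ × 138 = 315.4 MPa.
P = AEαΔT = 2375 × 197×10³ × 11.6×10⁻⁶ × 138 = 749 kN (tensile).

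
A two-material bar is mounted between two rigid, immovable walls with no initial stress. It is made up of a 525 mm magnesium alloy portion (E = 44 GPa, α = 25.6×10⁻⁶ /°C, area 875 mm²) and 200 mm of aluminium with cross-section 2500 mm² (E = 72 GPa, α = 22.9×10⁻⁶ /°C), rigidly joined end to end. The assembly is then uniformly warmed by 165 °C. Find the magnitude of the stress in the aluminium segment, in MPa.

σ ≈ 80.6 MPa (compressive)

With the walls removed the bar would change length by δ_free = Σ αᵢΔT Lᵢ = 25.6×10⁻⁶×165×525 + 22.9×10⁻⁶×165×200 = 2.973 mm.
The rigid supports impose zero overall length change; the single axial force P common to all segments must satisfy P Σ Lᵢ/(AᵢEᵢ) = δ_free.
Σ Lᵢ/(AᵢEᵢ) = 525/(875×44×10³) + 200/(2500×72×10³) = 1.475×10⁻⁵ mm/N.
So P = 2.973 / 1.475×10⁻⁵ = 201.6 kN, compressive.
σ_{aluminium} = P / A = 201600 / 2500 = 80.65 MPa.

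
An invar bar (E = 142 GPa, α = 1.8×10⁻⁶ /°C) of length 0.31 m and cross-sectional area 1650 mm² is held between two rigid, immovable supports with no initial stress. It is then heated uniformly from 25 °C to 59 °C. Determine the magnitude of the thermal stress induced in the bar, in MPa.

σ ≈ 8.69 MPa (compressive)

With length fixed, the mechanical strain must cancel the thermal strain αΔT = 1.8×10⁻⁶ × 34 = 61.2×10⁻⁶.
σ = EαΔT = 142×10³ × 1.8×10⁻⁶ × 34 = 8.69 MPa (compressive; the bar is trying to expand).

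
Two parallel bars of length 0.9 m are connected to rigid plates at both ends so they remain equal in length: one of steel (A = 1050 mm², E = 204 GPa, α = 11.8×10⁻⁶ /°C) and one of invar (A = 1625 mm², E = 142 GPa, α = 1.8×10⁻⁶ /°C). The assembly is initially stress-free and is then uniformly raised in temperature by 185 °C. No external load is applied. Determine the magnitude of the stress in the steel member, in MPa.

Equilibrium of a rigid end plate with no external load gives equal and opposite internal forces ±P in the two members. Since α_{steel} > α_{invar}, heating drives the steel into compression and the invar into tension.
Equating the net (thermal + elastic) strains gives |α₁ − α₂|·ΔT = P·[1/(A₁E₁) + 1/(A₂E₂)].
|α₁ − α₂|·ΔT = 10×10⁻⁶ × 185 = 0.00185.
1/(A₁E₁) + 1/(A₂E₂) = 1/(1050×204×10³) + 1/(1625×142×10³) = 9.002×10⁻⁹ N⁻¹.
P = 0.00185 / 9.002×10⁻⁹ = 205500 N = 205.5 kN.
σ_{steel} = P/A₁ = 205500/1050 = 195.7 MPa, compressive.

σ ≈ 196 MPa (compressive)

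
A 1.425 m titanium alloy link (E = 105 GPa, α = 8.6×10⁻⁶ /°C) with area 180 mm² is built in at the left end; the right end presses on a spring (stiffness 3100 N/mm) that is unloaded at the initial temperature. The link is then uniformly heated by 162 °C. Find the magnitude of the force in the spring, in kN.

P ≈ 4.99 kN

If the spring were absent the link would lengthen by αΔT L = 8.6×10⁻⁶ × 162 × 1425 = 1.985 mm.
Let P be the compressive force at the spring. The link shortens elastically by PL/(AE) and the spring compresses by P/k; together these equal δ_free.
P [ L/(AE) + 1/k ] = δ_free → P [ 1425/(180×105×10³) + 1/(3100) ] = 1.985.
P = 1.985 / 0.000398 = 4988 N.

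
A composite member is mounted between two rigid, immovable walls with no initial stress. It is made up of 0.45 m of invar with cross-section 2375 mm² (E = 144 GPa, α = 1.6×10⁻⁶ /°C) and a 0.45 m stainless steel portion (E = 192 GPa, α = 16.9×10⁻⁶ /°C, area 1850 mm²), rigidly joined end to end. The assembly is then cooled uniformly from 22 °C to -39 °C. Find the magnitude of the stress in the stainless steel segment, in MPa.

σ ≈ 106 MPa (tensile)

If the supports were absent, the total length change would be Σ αᵢΔT Lᵢ = 1.6×10⁻⁶×61×450 + 16.9×10⁻⁶×61×450 = 0.5078 mm.
Since the ends are fixed, an axial force P builds up, equal in every segment, with P · Σ Lᵢ/(AᵢEᵢ) = δ_free.
The series flexibility is Σ Lᵢ/(AᵢEᵢ) = 450/(2375×144×10³) + 450/(1850×192×10³) = 2.583×10⁻⁶ mm/N.
P = 0.5078 / 2.583×10⁻⁶ = 196600 N = 196.6 kN, tensile.
σ_{stainless steel} = P / A = 196600 / 1850 = 106.3 MPa.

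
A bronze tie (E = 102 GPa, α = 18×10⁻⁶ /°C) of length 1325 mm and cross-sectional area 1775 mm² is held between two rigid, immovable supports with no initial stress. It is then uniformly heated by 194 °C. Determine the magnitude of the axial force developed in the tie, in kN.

P ≈ 632 kN (compressive)

With zero net strain, σ = E·αΔT = 102 GPa × 18×10⁻⁶ × 194 = 356.2 MPa.
P = AEαΔT = 1775 × 102×10³ × 18×10⁻⁶ × 194 = 632.2 kN (compressive).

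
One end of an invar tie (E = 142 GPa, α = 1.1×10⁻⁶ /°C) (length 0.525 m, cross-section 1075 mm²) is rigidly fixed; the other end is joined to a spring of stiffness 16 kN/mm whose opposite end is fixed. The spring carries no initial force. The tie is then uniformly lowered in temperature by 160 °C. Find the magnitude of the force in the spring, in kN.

The unrestrained thermal change is αΔT L = 1.1×10⁻⁶ × 160 × 525 = 0.0924 mm.
With a force P in the spring, the elastic change of the tie is PL/(AE) and that of the spring is P/k; compatibility requires their sum to equal δ_free.
P [ L/(AE) + 1/k ] = δ_free → P [ 525/(1075×142×10³) + 1/(16×10³) ] = 0.0924.
P = 0.0924 / 6.594×10⁻⁵ = 1401 N.

P ≈ 1.4 kN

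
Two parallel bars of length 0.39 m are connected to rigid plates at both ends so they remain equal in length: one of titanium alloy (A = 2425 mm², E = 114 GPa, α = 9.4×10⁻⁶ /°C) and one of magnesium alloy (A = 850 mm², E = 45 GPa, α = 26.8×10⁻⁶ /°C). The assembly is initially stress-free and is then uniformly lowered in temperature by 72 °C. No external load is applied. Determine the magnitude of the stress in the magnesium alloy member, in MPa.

Both members must finish at the same length. With the larger α, the magnesium alloy tends to over-contract; the plates restrain it, putting the magnesium alloy in tension and the titanium alloy in compression. With no external load the two internal forces are equal and opposite, magnitude P.
Equating the net (thermal + elastic) strains gives |α₁ − α₂|·ΔT = P·[1/(A₁E₁) + 1/(A₂E₂)].
|α₁ − α₂|·ΔT = 17.4×10⁻⁶ × 72 = 0.001253.
1/(A₁E₁) + 1/(A₂E₂) = 1/(2425×114×10³) + 1/(850×45×10³) = 2.976×10⁻⁸ N⁻¹.
P = 0.001253 / 2.976×10⁻⁸ = 42100 N = 42.1 kN.
σ_{magnesium alloy} = P/A₂ = 42100/850 = 49.52 MPa, tensile.

σ ≈ 49.5 MPa (tensile)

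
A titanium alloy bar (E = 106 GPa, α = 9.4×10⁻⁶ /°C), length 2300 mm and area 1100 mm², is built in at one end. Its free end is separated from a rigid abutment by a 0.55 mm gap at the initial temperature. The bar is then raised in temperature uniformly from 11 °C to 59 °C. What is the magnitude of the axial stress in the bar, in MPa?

σ ≈ 22.5 MPa (compressive)

If the wall were absent the bar would grow by αΔT L = 9.4×10⁻⁶ × 48 × 2300 = 1.038 mm.
The gap closes (δ_free > 0.55 mm) and the wall then resists a further 1.038 − 0.55 = 0.4878 mm of expansion.
That suppressed elongation corresponds to σ = E·Δ/L = 106×10³ × 0.4878/2300 = 22.48 MPa.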